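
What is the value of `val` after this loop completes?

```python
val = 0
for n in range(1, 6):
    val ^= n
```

Let's trace through this code step by step.

Initialize: val = 0
Entering loop: for n in range(1, 6):
After iteration 1: n = 1, val = 1
After iteration 2: n = 2, val = 3
After iteration 3: n = 3, val = 0
After iteration 4: n = 4, val = 4
After iteration 5: n = 5, val = 1
Loop ends.

Final answer: 1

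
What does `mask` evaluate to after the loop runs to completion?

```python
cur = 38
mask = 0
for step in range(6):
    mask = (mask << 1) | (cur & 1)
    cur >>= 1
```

Let's trace through this code step by step.

Initialize: cur = 38
Initialize: mask = 0
Entering loop: for step in range(6):
After iteration 1: step = 0, cur = 19, mask = 0
After iteration 2: step = 1, cur = 9, mask = 1
After iteration 3: step = 2, cur = 4, mask = 3
After iteration 4: step = 3, cur = 2, mask = 6
After iteration 5: step = 4, cur = 1, mask = 12
After iteration 6: step = 5, cur = 0, mask = 25
Loop ends.

Final answer: 25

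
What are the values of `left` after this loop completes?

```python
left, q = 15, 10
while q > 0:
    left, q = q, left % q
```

Let's trace through this code step by step.

Initialize: left = 15
Initialize: q = 10
Entering loop: while q > 0:
After iteration 1: left = 10, q = 5
After iteration 2: left = 5, q = 0
Loop ends.

Final answer: 5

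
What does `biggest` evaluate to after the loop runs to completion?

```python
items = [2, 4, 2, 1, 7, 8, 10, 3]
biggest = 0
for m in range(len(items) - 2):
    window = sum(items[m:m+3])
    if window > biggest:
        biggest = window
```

Let's trace through this code step by step.

Initialize: items = [2, 4, 2, 1, 7, 8, 10, 3]
Initialize: biggest = 0
Entering loop: for m in range(len(items) - 2):
After iteration 1: m = 0, biggest = 8, window = 8
After iteration 2: m = 1, biggest = 8, window = 7
After iteration 3: m = 2, biggest = 10, window = 10
After iteration 4: m = 3, biggest = 16, window = 16
After iteration 5: m = 4, biggest = 25, window = 25
After iteration 6: m = 5, biggest = 25, window = 21
Loop ends.

Final answer: 25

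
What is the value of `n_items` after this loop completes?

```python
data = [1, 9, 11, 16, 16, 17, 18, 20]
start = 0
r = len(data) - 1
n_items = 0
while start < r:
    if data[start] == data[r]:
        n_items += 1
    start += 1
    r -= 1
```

Let's trace through this code step by step.

Initialize: data = [1, 9, 11, 16, 16, 17, 18, 20]
Initialize: start = 0
Initialize: r = 7
Initialize: n_items = 0
Entering loop: while start < r:
After iteration 1: start = 1, r = 6, n_items = 0
After iteration 2: start = 2, r = 5, n_items = 0
After iteration 3: start = 3, r = 4, n_items = 0
After iteration 4: start = 4, r = 3, n_items = 1
Loop ends.

Final answer: 1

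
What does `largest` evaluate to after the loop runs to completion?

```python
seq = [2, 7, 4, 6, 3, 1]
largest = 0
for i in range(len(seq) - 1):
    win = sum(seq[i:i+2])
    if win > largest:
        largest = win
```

Let's trace through this code step by step.

Initialize: seq = [2, 7, 4, 6, 3, 1]
Initialize: largest = 0
Entering loop: for i in range(len(seq) - 1):
After iteration 1: i = 0, largest = 9, win = 9
After iteration 2: i = 1, largest = 11, win = 11
After iteration 3: i = 2, largest = 11, win = 10
After iteration 4: i = 3, largest = 11, win = 9
After iteration 5: i = 4, largest = 11, win = 4
Loop ends.

Final answer: 11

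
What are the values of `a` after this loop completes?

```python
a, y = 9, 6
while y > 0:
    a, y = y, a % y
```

Let's trace through this code step by step.

Initialize: a = 9
Initialize: y = 6
Entering loop: while y > 0:
After iteration 1: a = 6, y = 3
After iteration 2: a = 3, y = 0
Loop ends.

Final answer: 3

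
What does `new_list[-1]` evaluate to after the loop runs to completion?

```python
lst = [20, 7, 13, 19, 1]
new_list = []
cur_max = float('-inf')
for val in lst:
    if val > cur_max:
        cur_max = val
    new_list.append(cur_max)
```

Let's trace through this code step by step.

Initialize: lst = [20, 7, 13, 19, 1]
Initialize: new_list = []
Initialize: cur_max = -inf
Entering loop: for val in lst:
After iteration 1: val = 20, new_list = [20], cur_max = 20
After iteration 2: val = 7, new_list = [20, 20], cur_max = 20
After iteration 3: val = 13, new_list = [20, 20, 20], cur_max = 20
After iteration 4: val = 19, new_list = [20, 20, 20, 20], cur_max = 20
After iteration 5: val = 1, new_list = [20, 20, 20, 20, 20], cur_max = 20
Loop ends.
new_list[-1] = 20

Final answer: 20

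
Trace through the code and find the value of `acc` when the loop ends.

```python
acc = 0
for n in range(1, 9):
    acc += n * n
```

Let's trace through this code step by step.

Initialize: acc = 0
Entering loop: for n in range(1, 9):
After iteration 1: n = 1, acc = 1
After iteration 2: n = 2, acc = 5
After iteration 3: n = 3, acc = 14
After iteration 4: n = 4, acc = 30
After iteration 5: n = 5, acc = 55
After iteration 6: n = 6, acc = 91
After iteration 7: n = 7, acc = 140
After iteration 8: n = 8, acc = 204
Loop ends.

Final answer: 204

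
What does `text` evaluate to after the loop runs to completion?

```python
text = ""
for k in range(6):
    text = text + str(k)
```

Let's trace through this code step by step.

Initialize: text = ''
Entering loop: for k in range(6):
After iteration 1: k = 0, text = '0'
After iteration 2: k = 1, text = '01'
After iteration 3: k = 2, text = '012'
After iteration 4: k = 3, text = '0123'
After iteration 5: k = 4, text = '01234'
After iteration 6: k = 5, text = '012345'
Loop ends.

Final answer: '012345'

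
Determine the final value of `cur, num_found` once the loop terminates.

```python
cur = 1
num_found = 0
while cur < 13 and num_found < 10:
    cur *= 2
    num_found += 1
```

Let's trace through this code step by step.

Initialize: cur = 1
Initialize: num_found = 0
Entering loop: while cur < 13 and num_found < 10:
After iteration 1: cur = 2, num_found = 1
After iteration 2: cur = 4, num_found = 2
After iteration 3: cur = 8, num_found = 3
After iteration 4: cur = 16, num_found = 4
Loop ends.

Final answer: 16, 4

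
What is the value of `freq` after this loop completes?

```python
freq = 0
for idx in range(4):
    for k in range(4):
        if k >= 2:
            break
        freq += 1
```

Let's trace through this code step by step.

Initialize: freq = 0
Entering loop: for idx in range(4):
After iteration 1: idx = 0, freq = 2
After iteration 2: idx = 1, freq = 4
After iteration 3: idx = 2, freq = 6
After iteration 4: idx = 3, freq = 8
Loop ends.

Final answer: 8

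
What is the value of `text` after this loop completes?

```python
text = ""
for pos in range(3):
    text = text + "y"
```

Let's trace through this code step by step.

Initialize: text = ''
Entering loop: for pos in range(3):
After iteration 1: pos = 0, text = 'y'
After iteration 2: pos = 1, text = 'yy'
After iteration 3: pos = 2, text = 'yyy'
Loop ends.

Final answer: 'yyy'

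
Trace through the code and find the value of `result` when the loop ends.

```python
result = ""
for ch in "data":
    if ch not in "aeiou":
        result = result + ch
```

Let's trace through this code step by step.

Initialize: result = ''
Entering loop: for ch in "data":
After iteration 1: ch = 'd', result = 'd'
After iteration 2: ch = 'a', result = 'd'
After iteration 3: ch = 't', result = 'dt'
After iteration 4: ch = 'a', result = 'dt'
Loop ends.

Final answer: 'dt'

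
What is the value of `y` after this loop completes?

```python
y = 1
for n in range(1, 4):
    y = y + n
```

Let's trace through this code step by step.

Initialize: y = 1
Entering loop: for n in range(1, 4):
After iteration 1: n = 1, y = 2
After iteration 2: n = 2, y = 4
After iteration 3: n = 3, y = 7
Loop ends.

Final answer: 7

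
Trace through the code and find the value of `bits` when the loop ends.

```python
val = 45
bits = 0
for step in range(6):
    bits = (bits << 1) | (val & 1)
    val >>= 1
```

Let's trace through this code step by step.

Initialize: val = 45
Initialize: bits = 0
Entering loop: for step in range(6):
After iteration 1: step = 0, val = 22, bits = 1
After iteration 2: step = 1, val = 11, bits = 2
After iteration 3: step = 2, val = 5, bits = 5
After iteration 4: step = 3, val = 2, bits = 11
After iteration 5: step = 4, val = 1, bits = 22
After iteration 6: step = 5, val = 0, bits = 45
Loop ends.

Final answer: 45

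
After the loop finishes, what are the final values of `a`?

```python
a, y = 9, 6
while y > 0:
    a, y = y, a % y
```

Let's trace through this code step by step.

Initialize: a = 9
Initialize: y = 6
Entering loop: while y > 0:
After iteration 1: a = 6, y = 3
After iteration 2: a = 3, y = 0
Loop ends.

Final answer: 3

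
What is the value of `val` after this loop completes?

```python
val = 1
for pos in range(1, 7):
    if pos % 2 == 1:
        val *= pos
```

Let's trace through this code step by step.

Initialize: val = 1
Entering loop: for pos in range(1, 7):
After iteration 1: pos = 1, val = 1
After iteration 2: pos = 2, val = 1
After iteration 3: pos = 3, val = 3
After iteration 4: pos = 4, val = 3
After iteration 5: pos = 5, val = 15
After iteration 6: pos = 6, val = 15
Loop ends.

Final answer: 15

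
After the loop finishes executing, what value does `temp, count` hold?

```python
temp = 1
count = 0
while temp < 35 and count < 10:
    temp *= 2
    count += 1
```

Let's trace through this code step by step.

Initialize: temp = 1
Initialize: count = 0
Entering loop: while temp < 35 and count < 10:
After iteration 1: temp = 2, count = 1
After iteration 2: temp = 4, count = 2
After iteration 3: temp = 8, count = 3
After iteration 4: temp = 16, count = 4
After iteration 5: temp = 32, count = 5
After iteration 6: temp = 64, count = 6
Loop ends.

Final answer: 64, 6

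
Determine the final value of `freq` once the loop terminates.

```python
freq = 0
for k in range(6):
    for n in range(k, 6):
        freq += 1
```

Let's trace through this code step by step.

Initialize: freq = 0
Entering loop: for k in range(6):
After iteration 1: k = 0, freq = 6
After iteration 2: k = 1, freq = 11
After iteration 3: k = 2, freq = 15
After iteration 4: k = 3, freq = 18
After iteration 5: k = 4, freq = 20
After iteration 6: k = 5, freq = 21
Loop ends.

Final answer: 21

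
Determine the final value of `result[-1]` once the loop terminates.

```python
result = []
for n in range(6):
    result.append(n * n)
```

Let's trace through this code step by step.

Initialize: result = []
Entering loop: for n in range(6):
After iteration 1: n = 0, result = [0]
After iteration 2: n = 1, result = [0, 1]
After iteration 3: n = 2, result = [0, 1, 4]
After iteration 4: n = 3, result = [0, 1, 4, 9]
After iteration 5: n = 4, result = [0, 1, 4, 9, 16]
After iteration 6: n = 5, result = [0, 1, 4, 9, 16, 25]
Loop ends.
result[-1] = 25

Final answer: 25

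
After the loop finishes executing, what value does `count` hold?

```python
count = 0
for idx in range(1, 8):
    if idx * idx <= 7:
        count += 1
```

Let's trace through this code step by step.

Initialize: count = 0
Entering loop: for idx in range(1, 8):
After iteration 1: idx = 1, count = 1
After iteration 2: idx = 2, count = 2
After iteration 3: idx = 3, count = 2
After iteration 4: idx = 4, count = 2
After iteration 5: idx = 5, count = 2
After iteration 6: idx = 6, count = 2
After iteration 7: idx = 7, count = 2
Loop ends.

Final answer: 2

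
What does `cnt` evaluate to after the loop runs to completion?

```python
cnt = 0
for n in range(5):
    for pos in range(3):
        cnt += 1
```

Let's trace through this code step by step.

Initialize: cnt = 0
Entering loop: for n in range(5):
After iteration 1: n = 0, cnt = 3
After iteration 2: n = 1, cnt = 6
After iteration 3: n = 2, cnt = 9
After iteration 4: n = 3, cnt = 12
After iteration 5: n = 4, cnt = 15
Loop ends.

Final answer: 15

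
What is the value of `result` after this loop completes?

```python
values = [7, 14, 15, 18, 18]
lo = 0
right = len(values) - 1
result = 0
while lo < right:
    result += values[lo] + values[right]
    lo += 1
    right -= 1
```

Let's trace through this code step by step.

Initialize: values = [7, 14, 15, 18, 18]
Initialize: lo = 0
Initialize: right = 4
Initialize: result = 0
Entering loop: while lo < right:
After iteration 1: lo = 1, right = 3, result = 25
After iteration 2: lo = 2, right = 2, result = 57
Loop ends.

Final answer: 57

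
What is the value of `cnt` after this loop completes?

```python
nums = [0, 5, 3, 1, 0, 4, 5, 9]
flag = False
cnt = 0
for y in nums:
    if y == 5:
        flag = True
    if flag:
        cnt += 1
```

Let's trace through this code step by step.

Initialize: nums = [0, 5, 3, 1, 0, 4, 5, 9]
Initialize: flag = False
Initialize: cnt = 0
Entering loop: for y in nums:
After iteration 1: y = 0, flag = False, cnt = 0
After iteration 2: y = 5, flag = True, cnt = 1
After iteration 3: y = 3, flag = True, cnt = 2
After iteration 4: y = 1, flag = True, cnt = 3
After iteration 5: y = 0, flag = True, cnt = 4
After iteration 6: y = 4, flag = True, cnt = 5
After iteration 7: y = 5, flag = True, cnt = 6
After iteration 8: y = 9, flag = True, cnt = 7
Loop ends.

Final answer: 7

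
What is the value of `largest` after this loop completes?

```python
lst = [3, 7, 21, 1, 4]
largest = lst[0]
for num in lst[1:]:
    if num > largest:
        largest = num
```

Let's trace through this code step by step.

Initialize: lst = [3, 7, 21, 1, 4]
Initialize: largest = 3
Entering loop: for num in lst[1:]:
After iteration 1: num = 7, largest = 7
After iteration 2: num = 21, largest = 21
After iteration 3: num = 1, largest = 21
After iteration 4: num = 4, largest = 21
Loop ends.

Final answer: 21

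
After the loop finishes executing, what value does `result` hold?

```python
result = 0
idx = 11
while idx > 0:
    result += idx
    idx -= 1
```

Let's trace through this code step by step.

Initialize: result = 0
Initialize: idx = 11
Entering loop: while idx > 0:
After iteration 1: result = 11, idx = 10
After iteration 2: result = 21, idx = 9
After iteration 3: result = 30, idx = 8
After iteration 4: result = 38, idx = 7
After iteration 5: result = 45, idx = 6
After iteration 6: result = 51, idx = 5
After iteration 7: result = 56, idx = 4
After iteration 8: result = 60, idx = 3
After iteration 9: result = 63, idx = 2
After iteration 10: result = 65, idx = 1
After iteration 11: result = 66, idx = 0
Loop ends.

Final answer: 66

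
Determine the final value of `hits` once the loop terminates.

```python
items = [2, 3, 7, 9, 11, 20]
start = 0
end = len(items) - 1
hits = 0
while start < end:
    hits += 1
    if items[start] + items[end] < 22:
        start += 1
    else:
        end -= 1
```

Let's trace through this code step by step.

Initialize: items = [2, 3, 7, 9, 11, 20]
Initialize: start = 0
Initialize: end = 5
Initialize: hits = 0
Entering loop: while start < end:
After iteration 1: start = 0, end = 4, hits = 1
After iteration 2: start = 1, end = 4, hits = 2
After iteration 3: start = 2, end = 4, hits = 3
After iteration 4: start = 3, end = 4, hits = 4
After iteration 5: start = 4, end = 4, hits = 5
Loop ends.

Final answer: 5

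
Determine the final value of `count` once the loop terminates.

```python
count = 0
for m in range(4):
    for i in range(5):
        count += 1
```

Let's trace through this code step by step.

Initialize: count = 0
Entering loop: for m in range(4):
After iteration 1: m = 0, count = 5
After iteration 2: m = 1, count = 10
After iteration 3: m = 2, count = 15
After iteration 4: m = 3, count = 20
Loop ends.

Final answer: 20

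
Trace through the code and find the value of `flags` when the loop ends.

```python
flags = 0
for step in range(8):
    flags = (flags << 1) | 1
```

Let's trace through this code step by step.

Initialize: flags = 0
Entering loop: for step in range(8):
After iteration 1: step = 0, flags = 1
After iteration 2: step = 1, flags = 3
After iteration 3: step = 2, flags = 7
After iteration 4: step = 3, flags = 15
After iteration 5: step = 4, flags = 31
After iteration 6: step = 5, flags = 63
After iteration 7: step = 6, flags = 127
After iteration 8: step = 7, flags = 255
Loop ends.

Final answer: 255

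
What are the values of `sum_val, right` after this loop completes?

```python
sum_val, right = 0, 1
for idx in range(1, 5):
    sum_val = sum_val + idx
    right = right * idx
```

Let's trace through this code step by step.

Initialize: sum_val = 0
Initialize: right = 1
Entering loop: for idx in range(1, 5):
After iteration 1: idx = 1, sum_val = 1, right = 1
After iteration 2: idx = 2, sum_val = 3, right = 2
After iteration 3: idx = 3, sum_val = 6, right = 6
After iteration 4: idx = 4, sum_val = 10, right = 24
Loop ends.

Final answer: 10, 24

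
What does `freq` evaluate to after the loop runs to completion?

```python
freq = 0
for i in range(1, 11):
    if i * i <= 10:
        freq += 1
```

Let's trace through this code step by step.

Initialize: freq = 0
Entering loop: for i in range(1, 11):
After iteration 1: i = 1, freq = 1
After iteration 2: i = 2, freq = 2
After iteration 3: i = 3, freq = 3
After iteration 4: i = 4, freq = 3
After iteration 5: i = 5, freq = 3
After iteration 6: i = 6, freq = 3
After iteration 7: i = 7, freq = 3
After iteration 8: i = 8, freq = 3
After iteration 9: i = 9, freq = 3
After iteration 10: i = 10, freq = 3
Loop ends.

Final answer: 3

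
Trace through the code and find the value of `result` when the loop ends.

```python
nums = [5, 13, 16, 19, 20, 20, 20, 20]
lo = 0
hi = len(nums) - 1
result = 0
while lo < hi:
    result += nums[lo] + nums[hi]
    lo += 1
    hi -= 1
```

Let's trace through this code step by step.

Initialize: nums = [5, 13, 16, 19, 20, 20, 20, 20]
Initialize: lo = 0
Initialize: hi = 7
Initialize: result = 0
Entering loop: while lo < hi:
After iteration 1: lo = 1, hi = 6, result = 25
After iteration 2: lo = 2, hi = 5, result = 58
After iteration 3: lo = 3, hi = 4, result = 94
After iteration 4: lo = 4, hi = 3, result = 133
Loop ends.

Final answer: 133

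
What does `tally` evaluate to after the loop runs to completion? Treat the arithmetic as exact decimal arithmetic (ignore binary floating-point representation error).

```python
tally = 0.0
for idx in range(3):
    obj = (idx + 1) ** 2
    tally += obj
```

Let's trace through this code step by step.

Initialize: tally = 0.0
Entering loop: for idx in range(3):
After iteration 1: idx = 0, tally = 1.0, obj = 1
After iteration 2: idx = 1, tally = 5.0, obj = 4
After iteration 3: idx = 2, tally = 14.0, obj = 9
Loop ends.

Final answer: 14.0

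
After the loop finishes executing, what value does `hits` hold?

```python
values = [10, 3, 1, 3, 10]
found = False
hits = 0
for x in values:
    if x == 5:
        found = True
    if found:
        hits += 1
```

Let's trace through this code step by step.

Initialize: values = [10, 3, 1, 3, 10]
Initialize: found = False
Initialize: hits = 0
Entering loop: for x in values:
After iteration 1: x = 10, hits = 0
After iteration 2: x = 3, hits = 0
After iteration 3: x = 1, hits = 0
After iteration 4: x = 3, hits = 0
After iteration 5: x = 10, hits = 0
Loop ends.

Final answer: 0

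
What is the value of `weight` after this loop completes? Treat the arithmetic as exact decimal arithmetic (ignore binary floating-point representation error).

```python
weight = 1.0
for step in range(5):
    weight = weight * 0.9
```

Let's trace through this code step by step.

Initialize: weight = 1.0
Entering loop: for step in range(5):
After iteration 1: step = 0, weight = 0.9
After iteration 2: step = 1, weight = 0.81
After iteration 3: step = 2, weight = 0.729
After iteration 4: step = 3, weight = 0.6561
After iteration 5: step = 4, weight = 0.59049
Loop ends.

Final answer: 0.59049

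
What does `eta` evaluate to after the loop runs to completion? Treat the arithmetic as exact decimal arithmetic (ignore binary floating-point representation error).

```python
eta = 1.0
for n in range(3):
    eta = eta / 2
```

Let's trace through this code step by step.

Initialize: eta = 1.0
Entering loop: for n in range(3):
After iteration 1: n = 0, eta = 0.5
After iteration 2: n = 1, eta = 0.25
After iteration 3: n = 2, eta = 0.125
Loop ends.

Final answer: 0.125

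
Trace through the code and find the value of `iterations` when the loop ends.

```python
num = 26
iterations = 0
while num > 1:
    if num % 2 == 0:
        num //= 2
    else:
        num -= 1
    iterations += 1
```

Let's trace through this code step by step.

Initialize: num = 26
Initialize: iterations = 0
Entering loop: while num > 1:
After iteration 1: num = 13, iterations = 1
After iteration 2: num = 12, iterations = 2
After iteration 3: num = 6, iterations = 3
After iteration 4: num = 3, iterations = 4
After iteration 5: num = 2, iterations = 5
After iteration 6: num = 1, iterations = 6
Loop ends.

Final answer: 6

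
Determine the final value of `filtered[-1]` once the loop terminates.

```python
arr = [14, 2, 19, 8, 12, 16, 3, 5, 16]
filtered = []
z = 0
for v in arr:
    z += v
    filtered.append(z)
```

Let's trace through this code step by step.

Initialize: arr = [14, 2, 19, 8, 12, 16, 3, 5, 16]
Initialize: filtered = []
Initialize: z = 0
Entering loop: for v in arr:
After iteration 1: v = 14, filtered = [14], z = 14
After iteration 2: v = 2, filtered = [14, 16], z = 16
After iteration 3: v = 19, filtered = [14, 16, 35], z = 35
After iteration 4: v = 8, filtered = [14, 16, 35, 43], z = 43
After iteration 5: v = 12, filtered = [14, 16, 35, 43, 55], z = 55
After iteration 6: v = 16, filtered = [14, 16, 35, 43, 55, 71], z = 71
After iteration 7: v = 3, filtered = [14, 16, 35, 43, 55, 71, 74], z = 74
After iteration 8: v = 5, filtered = [14, 16, 35, 43, 55, 71, 74, 79], z = 79
After iteration 9: v = 16, filtered = [14, 16, 35, 43, 55, 71, 74, 79, 95], z = 95
Loop ends.
filtered[-1] = 95

Final answer: 95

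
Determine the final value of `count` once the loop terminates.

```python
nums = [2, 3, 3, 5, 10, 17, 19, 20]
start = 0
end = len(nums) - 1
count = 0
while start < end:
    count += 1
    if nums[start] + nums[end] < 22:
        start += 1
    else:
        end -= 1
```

Let's trace through this code step by step.

Initialize: nums = [2, 3, 3, 5, 10, 17, 19, 20]
Initialize: start = 0
Initialize: end = 7
Initialize: count = 0
Entering loop: while start < end:
After iteration 1: start = 0, end = 6, count = 1
After iteration 2: start = 1, end = 6, count = 2
After iteration 3: start = 1, end = 5, count = 3
After iteration 4: start = 2, end = 5, count = 4
After iteration 5: start = 3, end = 5, count = 5
After iteration 6: start = 3, end = 4, count = 6
After iteration 7: start = 4, end = 4, count = 7
Loop ends.

Final answer: 7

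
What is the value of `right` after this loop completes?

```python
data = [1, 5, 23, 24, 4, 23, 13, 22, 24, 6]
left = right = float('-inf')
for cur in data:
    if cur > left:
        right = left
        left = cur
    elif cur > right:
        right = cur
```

Let's trace through this code step by step.

Initialize: data = [1, 5, 23, 24, 4, 23, 13, 22, 24, 6]
Initialize: left = -inf
Initialize: right = -inf
Entering loop: for cur in data:
After iteration 1: cur = 1, left = 1, right = -inf
After iteration 2: cur = 5, left = 5, right = 1
After iteration 3: cur = 23, left = 23, right = 5
After iteration 4: cur = 24, left = 24, right = 23
After iteration 5: cur = 4, left = 24, right = 23
After iteration 6: cur = 23, left = 24, right = 23
After iteration 7: cur = 13, left = 24, right = 23
After iteration 8: cur = 22, left = 24, right = 23
After iteration 9: cur = 24, left = 24, right = 24
After iteration 10: cur = 6, left = 24, right = 24
Loop ends.

Final answer: 24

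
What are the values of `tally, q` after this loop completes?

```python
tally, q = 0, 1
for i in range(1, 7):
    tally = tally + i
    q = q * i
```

Let's trace through this code step by step.

Initialize: tally = 0
Initialize: q = 1
Entering loop: for i in range(1, 7):
After iteration 1: i = 1, tally = 1, q = 1
After iteration 2: i = 2, tally = 3, q = 2
After iteration 3: i = 3, tally = 6, q = 6
After iteration 4: i = 4, tally = 10, q = 24
After iteration 5: i = 5, tally = 15, q = 120
After iteration 6: i = 6, tally = 21, q = 720
Loop ends.

Final answer: 21, 720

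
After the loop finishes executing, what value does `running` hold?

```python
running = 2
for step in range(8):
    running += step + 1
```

Let's trace through this code step by step.

Initialize: running = 2
Entering loop: for step in range(8):
After iteration 1: step = 0, running = 3
After iteration 2: step = 1, running = 5
After iteration 3: step = 2, running = 8
After iteration 4: step = 3, running = 12
After iteration 5: step = 4, running = 17
After iteration 6: step = 5, running = 23
After iteration 7: step = 6, running = 30
After iteration 8: step = 7, running = 38
Loop ends.

Final answer: 38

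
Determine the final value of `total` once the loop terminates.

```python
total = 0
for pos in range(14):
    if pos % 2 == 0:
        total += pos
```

Let's trace through this code step by step.

Initialize: total = 0
Entering loop: for pos in range(14):
After iteration 1: pos = 0, total = 0
After iteration 2: pos = 1, total = 0
After iteration 3: pos = 2, total = 2
After iteration 4: pos = 3, total = 2
After iteration 5: pos = 4, total = 6
After iteration 6: pos = 5, total = 6
After iteration 7: pos = 6, total = 12
After iteration 8: pos = 7, total = 12
After iteration 9: pos = 8, total = 20
After iteration 10: pos = 9, total = 20
After iteration 11: pos = 10, total = 30
After iteration 12: pos = 11, total = 30
After iteration 13: pos = 12, total = 42
After iteration 14: pos = 13, total = 42
Loop ends.

Final answer: 42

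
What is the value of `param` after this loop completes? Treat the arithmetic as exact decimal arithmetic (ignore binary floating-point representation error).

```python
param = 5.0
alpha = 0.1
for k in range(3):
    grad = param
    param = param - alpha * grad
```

Let's trace through this code step by step.

Initialize: param = 5.0
Initialize: alpha = 0.1
Entering loop: for k in range(3):
After iteration 1: k = 0, param = 4.5, grad = 5.0
After iteration 2: k = 1, param = 4.05, grad = 4.5
After iteration 3: k = 2, param = 3.645, grad = 4.05
Loop ends.

Final answer: 3.645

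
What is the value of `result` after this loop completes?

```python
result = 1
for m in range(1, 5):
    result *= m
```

Let's trace through this code step by step.

Initialize: result = 1
Entering loop: for m in range(1, 5):
After iteration 1: m = 1, result = 1
After iteration 2: m = 2, result = 2
After iteration 3: m = 3, result = 6
After iteration 4: m = 4, result = 24
Loop ends.

Final answer: 24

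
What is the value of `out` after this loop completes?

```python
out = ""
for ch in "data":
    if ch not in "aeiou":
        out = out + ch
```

Let's trace through this code step by step.

Initialize: out = ''
Entering loop: for ch in "data":
After iteration 1: ch = 'd', out = 'd'
After iteration 2: ch = 'a', out = 'd'
After iteration 3: ch = 't', out = 'dt'
After iteration 4: ch = 'a', out = 'dt'
Loop ends.

Final answer: 'dt'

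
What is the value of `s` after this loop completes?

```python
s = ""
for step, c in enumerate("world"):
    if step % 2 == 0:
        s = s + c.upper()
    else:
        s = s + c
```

Let's trace through this code step by step.

Initialize: s = ''
Entering loop: for step, c in enumerate("world"):
After iteration 1: step = 0, c = 'w', s = 'W'
After iteration 2: step = 1, c = 'o', s = 'Wo'
After iteration 3: step = 2, c = 'r', s = 'WoR'
After iteration 4: step = 3, c = 'l', s = 'WoRl'
After iteration 5: step = 4, c = 'd', s = 'WoRlD'
Loop ends.

Final answer: 'WoRlD'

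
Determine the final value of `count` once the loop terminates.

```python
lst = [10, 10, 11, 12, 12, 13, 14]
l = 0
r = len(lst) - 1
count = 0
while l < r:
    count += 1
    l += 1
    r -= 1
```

Let's trace through this code step by step.

Initialize: lst = [10, 10, 11, 12, 12, 13, 14]
Initialize: l = 0
Initialize: r = 6
Initialize: count = 0
Entering loop: while l < r:
After iteration 1: l = 1, r = 5, count = 1
After iteration 2: l = 2, r = 4, count = 2
After iteration 3: l = 3, r = 3, count = 3
Loop ends.

Final answer: 3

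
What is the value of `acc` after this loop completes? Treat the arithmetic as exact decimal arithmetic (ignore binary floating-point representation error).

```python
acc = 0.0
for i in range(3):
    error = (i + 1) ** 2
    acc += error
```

Let's trace through this code step by step.

Initialize: acc = 0.0
Entering loop: for i in range(3):
After iteration 1: i = 0, acc = 1.0, error = 1
After iteration 2: i = 1, acc = 5.0, error = 4
After iteration 3: i = 2, acc = 14.0, error = 9
Loop ends.

Final answer: 14.0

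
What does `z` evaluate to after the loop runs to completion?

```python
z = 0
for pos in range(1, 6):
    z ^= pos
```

Let's trace through this code step by step.

Initialize: z = 0
Entering loop: for pos in range(1, 6):
After iteration 1: pos = 1, z = 1
After iteration 2: pos = 2, z = 3
After iteration 3: pos = 3, z = 0
After iteration 4: pos = 4, z = 4
After iteration 5: pos = 5, z = 1
Loop ends.

Final answer: 1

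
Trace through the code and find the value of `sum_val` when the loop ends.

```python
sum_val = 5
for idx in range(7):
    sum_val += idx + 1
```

Let's trace through this code step by step.

Initialize: sum_val = 5
Entering loop: for idx in range(7):
After iteration 1: idx = 0, sum_val = 6
After iteration 2: idx = 1, sum_val = 8
After iteration 3: idx = 2, sum_val = 11
After iteration 4: idx = 3, sum_val = 15
After iteration 5: idx = 4, sum_val = 20
After iteration 6: idx = 5, sum_val = 26
After iteration 7: idx = 6, sum_val = 33
Loop ends.

Final answer: 33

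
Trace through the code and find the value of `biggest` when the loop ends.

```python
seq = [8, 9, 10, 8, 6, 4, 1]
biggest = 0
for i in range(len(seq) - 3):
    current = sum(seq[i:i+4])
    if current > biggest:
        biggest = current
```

Let's trace through this code step by step.

Initialize: seq = [8, 9, 10, 8, 6, 4, 1]
Initialize: biggest = 0
Entering loop: for i in range(len(seq) - 3):
After iteration 1: i = 0, biggest = 35, current = 35
After iteration 2: i = 1, biggest = 35, current = 33
After iteration 3: i = 2, biggest = 35, current = 28
After iteration 4: i = 3, biggest = 35, current = 19
Loop ends.

Final answer: 35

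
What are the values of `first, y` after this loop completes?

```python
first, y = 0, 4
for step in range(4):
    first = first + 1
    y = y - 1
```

Let's trace through this code step by step.

Initialize: first = 0
Initialize: y = 4
Entering loop: for step in range(4):
After iteration 1: step = 0, first = 1, y = 3
After iteration 2: step = 1, first = 2, y = 2
After iteration 3: step = 2, first = 3, y = 1
After iteration 4: step = 3, first = 4, y = 0
Loop ends.

Final answer: 4, 0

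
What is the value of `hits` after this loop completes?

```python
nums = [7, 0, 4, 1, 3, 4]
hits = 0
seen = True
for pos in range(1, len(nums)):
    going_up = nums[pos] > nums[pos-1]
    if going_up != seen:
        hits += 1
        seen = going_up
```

Let's trace through this code step by step.

Initialize: nums = [7, 0, 4, 1, 3, 4]
Initialize: hits = 0
Initialize: seen = True
Entering loop: for pos in range(1, len(nums)):
After iteration 1: pos = 1, hits = 1, seen = False, going_up = False
After iteration 2: pos = 2, hits = 2, seen = True, going_up = True
After iteration 3: pos = 3, hits = 3, seen = False, going_up = False
After iteration 4: pos = 4, hits = 4, seen = True, going_up = True
After iteration 5: pos = 5, hits = 4, seen = True, going_up = True
Loop ends.

Final answer: 4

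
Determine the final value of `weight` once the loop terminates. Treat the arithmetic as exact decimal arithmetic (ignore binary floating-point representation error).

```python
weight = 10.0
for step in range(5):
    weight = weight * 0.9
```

Let's trace through this code step by step.

Initialize: weight = 10.0
Entering loop: for step in range(5):
After iteration 1: step = 0, weight = 9.0
After iteration 2: step = 1, weight = 8.1
After iteration 3: step = 2, weight = 7.29
After iteration 4: step = 3, weight = 6.561
After iteration 5: step = 4, weight = 5.9049
Loop ends.

Final answer: 5.9049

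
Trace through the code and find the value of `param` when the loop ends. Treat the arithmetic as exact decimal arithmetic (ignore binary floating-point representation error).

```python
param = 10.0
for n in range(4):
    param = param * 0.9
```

Let's trace through this code step by step.

Initialize: param = 10.0
Entering loop: for n in range(4):
After iteration 1: n = 0, param = 9.0
After iteration 2: n = 1, param = 8.1
After iteration 3: n = 2, param = 7.29
After iteration 4: n = 3, param = 6.561
Loop ends.

Final answer: 6.561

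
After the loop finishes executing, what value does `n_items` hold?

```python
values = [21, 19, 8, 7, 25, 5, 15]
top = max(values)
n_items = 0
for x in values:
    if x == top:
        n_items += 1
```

Let's trace through this code step by step.

Initialize: values = [21, 19, 8, 7, 25, 5, 15]
Initialize: top = 25
Initialize: n_items = 0
Entering loop: for x in values:
After iteration 1: x = 21, n_items = 0
After iteration 2: x = 19, n_items = 0
After iteration 3: x = 8, n_items = 0
After iteration 4: x = 7, n_items = 0
After iteration 5: x = 25, n_items = 1
After iteration 6: x = 5, n_items = 1
After iteration 7: x = 15, n_items = 1
Loop ends.

Final answer: 1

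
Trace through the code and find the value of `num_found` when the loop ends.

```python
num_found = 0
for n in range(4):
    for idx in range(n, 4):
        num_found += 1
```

Let's trace through this code step by step.

Initialize: num_found = 0
Entering loop: for n in range(4):
After iteration 1: n = 0, num_found = 4
After iteration 2: n = 1, num_found = 7
After iteration 3: n = 2, num_found = 9
After iteration 4: n = 3, num_found = 10
Loop ends.

Final answer: 10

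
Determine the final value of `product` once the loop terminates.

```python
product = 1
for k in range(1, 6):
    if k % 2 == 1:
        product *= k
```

Let's trace through this code step by step.

Initialize: product = 1
Entering loop: for k in range(1, 6):
After iteration 1: k = 1, product = 1
After iteration 2: k = 2, product = 1
After iteration 3: k = 3, product = 3
After iteration 4: k = 4, product = 3
After iteration 5: k = 5, product = 15
Loop ends.

Final answer: 15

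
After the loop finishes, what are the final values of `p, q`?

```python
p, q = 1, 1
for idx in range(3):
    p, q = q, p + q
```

Let's trace through this code step by step.

Initialize: p = 1
Initialize: q = 1
Entering loop: for idx in range(3):
After iteration 1: idx = 0, p = 1, q = 2
After iteration 2: idx = 1, p = 2, q = 3
After iteration 3: idx = 2, p = 3, q = 5
Loop ends.

Final answer: 3, 5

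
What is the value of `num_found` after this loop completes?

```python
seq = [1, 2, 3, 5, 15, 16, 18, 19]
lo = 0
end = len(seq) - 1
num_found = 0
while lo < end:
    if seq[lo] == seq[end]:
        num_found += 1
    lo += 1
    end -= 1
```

Let's trace through this code step by step.

Initialize: seq = [1, 2, 3, 5, 15, 16, 18, 19]
Initialize: lo = 0
Initialize: end = 7
Initialize: num_found = 0
Entering loop: while lo < end:
After iteration 1: lo = 1, end = 6, num_found = 0
After iteration 2: lo = 2, end = 5, num_found = 0
After iteration 3: lo = 3, end = 4, num_found = 0
After iteration 4: lo = 4, end = 3, num_found = 0
Loop ends.

Final answer: 0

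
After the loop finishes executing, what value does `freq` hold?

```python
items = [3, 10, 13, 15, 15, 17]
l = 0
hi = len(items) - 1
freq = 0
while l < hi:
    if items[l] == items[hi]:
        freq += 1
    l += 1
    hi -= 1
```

Let's trace through this code step by step.

Initialize: items = [3, 10, 13, 15, 15, 17]
Initialize: l = 0
Initialize: hi = 5
Initialize: freq = 0
Entering loop: while l < hi:
After iteration 1: l = 1, hi = 4, freq = 0
After iteration 2: l = 2, hi = 3, freq = 0
After iteration 3: l = 3, hi = 2, freq = 0
Loop ends.

Final answer: 0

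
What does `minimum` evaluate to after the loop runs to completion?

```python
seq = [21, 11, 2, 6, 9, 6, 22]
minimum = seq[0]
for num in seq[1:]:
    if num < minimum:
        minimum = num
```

Let's trace through this code step by step.

Initialize: seq = [21, 11, 2, 6, 9, 6, 22]
Initialize: minimum = 21
Entering loop: for num in seq[1:]:
After iteration 1: num = 11, minimum = 11
After iteration 2: num = 2, minimum = 2
After iteration 3: num = 6, minimum = 2
After iteration 4: num = 9, minimum = 2
After iteration 5: num = 6, minimum = 2
After iteration 6: num = 22, minimum = 2
Loop ends.

Final answer: 2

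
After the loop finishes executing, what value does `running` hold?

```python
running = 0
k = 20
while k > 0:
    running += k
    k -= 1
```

Let's trace through this code step by step.

Initialize: running = 0
Initialize: k = 20
Entering loop: while k > 0:
After iteration 1: running = 20, k = 19
After iteration 2: running = 39, k = 18
After iteration 3: running = 57, k = 17
After iteration 4: running = 74, k = 16
After iteration 5: running = 90, k = 15
After iteration 6: running = 105, k = 14
After iteration 7: running = 119, k = 13
After iteration 8: running = 132, k = 12
After iteration 9: running = 144, k = 11
After iteration 10: running = 155, k = 10
After iteration 11: running = 165, k = 9
After iteration 12: running = 174, k = 8
After iteration 13: running = 182, k = 7
After iteration 14: running = 189, k = 6
After iteration 15: running = 195, k = 5
After iteration 16: running = 200, k = 4
After iteration 17: running = 204, k = 3
After iteration 18: running = 207, k = 2
After iteration 19: running = 209, k = 1
After iteration 20: running = 210, k = 0
Loop ends.

Final answer: 210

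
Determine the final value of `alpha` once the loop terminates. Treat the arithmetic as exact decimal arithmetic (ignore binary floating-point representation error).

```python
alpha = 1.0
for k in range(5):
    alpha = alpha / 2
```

Let's trace through this code step by step.

Initialize: alpha = 1.0
Entering loop: for k in range(5):
After iteration 1: k = 0, alpha = 0.5
After iteration 2: k = 1, alpha = 0.25
After iteration 3: k = 2, alpha = 0.125
After iteration 4: k = 3, alpha = 0.0625
After iteration 5: k = 4, alpha = 0.03125
Loop ends.

Final answer: 0.03125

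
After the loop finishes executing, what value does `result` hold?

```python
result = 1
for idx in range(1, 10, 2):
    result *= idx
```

Let's trace through this code step by step.

Initialize: result = 1
Entering loop: for idx in range(1, 10, 2):
After iteration 1: idx = 1, result = 1
After iteration 2: idx = 3, result = 3
After iteration 3: idx = 5, result = 15
After iteration 4: idx = 7, result = 105
After iteration 5: idx = 9, result = 945
Loop ends.

Final answer: 945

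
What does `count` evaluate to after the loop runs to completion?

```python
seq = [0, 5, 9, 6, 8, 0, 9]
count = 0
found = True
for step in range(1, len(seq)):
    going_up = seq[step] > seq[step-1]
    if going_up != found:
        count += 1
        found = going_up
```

Let's trace through this code step by step.

Initialize: seq = [0, 5, 9, 6, 8, 0, 9]
Initialize: count = 0
Initialize: found = True
Entering loop: for step in range(1, len(seq)):
After iteration 1: step = 1, count = 0, found = True, going_up = True
After iteration 2: step = 2, count = 0, found = True, going_up = True
After iteration 3: step = 3, count = 1, found = False, going_up = False
After iteration 4: step = 4, count = 2, found = True, going_up = True
After iteration 5: step = 5, count = 3, found = False, going_up = False
After iteration 6: step = 6, count = 4, found = True, going_up = True
Loop ends.

Final answer: 4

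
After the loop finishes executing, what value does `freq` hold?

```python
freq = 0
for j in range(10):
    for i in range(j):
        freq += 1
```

Let's trace through this code step by step.

Initialize: freq = 0
Entering loop: for j in range(10):
After iteration 1: j = 0, freq = 0
After iteration 2: j = 1, freq = 1, i = 0
After iteration 3: j = 2, freq = 3, i = 1
After iteration 4: j = 3, freq = 6, i = 2
After iteration 5: j = 4, freq = 10, i = 3
After iteration 6: j = 5, freq = 15, i = 4
After iteration 7: j = 6, freq = 21, i = 5
After iteration 8: j = 7, freq = 28, i = 6
After iteration 9: j = 8, freq = 36, i = 7
After iteration 10: j = 9, freq = 45, i = 8
Loop ends.

Final answer: 45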